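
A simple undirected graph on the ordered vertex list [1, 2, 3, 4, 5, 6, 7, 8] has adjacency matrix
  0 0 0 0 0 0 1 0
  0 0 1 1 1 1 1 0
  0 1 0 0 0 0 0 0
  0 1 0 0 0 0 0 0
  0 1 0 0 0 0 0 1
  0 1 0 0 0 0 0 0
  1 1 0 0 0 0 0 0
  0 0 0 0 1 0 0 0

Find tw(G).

1

A width-1 tree decomposition is:
Bags: B1 = {2, 4}  B2 = {2, 3}  B3 = {2, 7}  B4 = {2, 5}  B5 = {5, 8}  B6 = {1, 7}  B7 = {2, 6}
Tree: B1–B2, B1–B3, B2–B4, B4–B5, B3–B6, B4–B7
The largest bag has 2 vertices, giving width 1; this decomposition certifies tw(G) ≤ 1. G has an edge, so its treewidth is at least 1. Combining the bounds, tw(G) = 1.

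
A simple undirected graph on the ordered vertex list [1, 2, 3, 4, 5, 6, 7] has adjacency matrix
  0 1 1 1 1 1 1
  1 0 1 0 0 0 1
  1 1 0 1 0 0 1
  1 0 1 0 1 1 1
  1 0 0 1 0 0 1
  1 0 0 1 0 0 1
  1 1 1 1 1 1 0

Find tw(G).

3

A width-3 tree decomposition is:
Bags: B1 = {1, 3, 4, 7}  B2 = {1, 4, 6, 7}  B3 = {1, 4, 5, 7}  B4 = {1, 2, 3, 7}
Tree: B1–B2, B2–B3, B1–B4
Every bag has size at most 4, so the width is 4 − 1 = 3 and tw(G) ≤ 3. For the lower bound, the 4 vertices {1, 2, 3, 7} are pairwise adjacent, and any tree decomposition puts a clique entirely inside one bag — forcing width ≥ 3. Combining the bounds, tw(G) = 3.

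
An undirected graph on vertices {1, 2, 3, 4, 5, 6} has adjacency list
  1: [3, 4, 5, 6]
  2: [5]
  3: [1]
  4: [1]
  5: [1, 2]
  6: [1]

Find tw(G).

A width-1 tree decomposition is:
Bags: B1 = {1, 5}  B2 = {1, 3}  B3 = {2, 5}  B4 = {1, 4}  B5 = {1, 6}
Tree: B1–B2, B1–B3, B2–B4, B4–B5
The largest bag has 2 vertices, giving width 1; this decomposition certifies tw(G) ≤ 1. Any graph with an edge has treewidth ≥ 1, and G has the edge 1–5. Hence tw(G) = 1 exactly.

1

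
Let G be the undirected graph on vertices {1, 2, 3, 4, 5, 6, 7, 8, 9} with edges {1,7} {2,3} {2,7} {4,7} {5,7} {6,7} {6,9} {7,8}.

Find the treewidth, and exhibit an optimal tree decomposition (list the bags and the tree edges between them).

Every bag has size at most 2, so the width is 2 − 1 = 1 and tw(G) ≤ 1. G has an edge, so its treewidth is at least 1. Hence tw(G) = 1 exactly.

Treewidth 1.
One such decomposition:
Bags: B1 = {2, 7}  B2 = {2, 3}  B3 = {5, 7}  B4 = {4, 7}  B5 = {6, 7}  B6 = {7, 8}  B7 = {1, 7}  B8 = {6, 9}
Tree: B1–B2, B1–B3, B1–B4, B4–B5, B3–B6, B3–B7, B5–B8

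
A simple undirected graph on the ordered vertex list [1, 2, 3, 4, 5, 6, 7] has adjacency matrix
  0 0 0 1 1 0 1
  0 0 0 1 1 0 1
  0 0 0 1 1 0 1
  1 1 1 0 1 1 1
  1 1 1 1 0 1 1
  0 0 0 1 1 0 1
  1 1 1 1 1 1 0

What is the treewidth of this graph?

3

A width-3 tree decomposition is:
Bags: B1 = {1, 4, 5, 7}  B2 = {3, 4, 5, 7}  B3 = {2, 4, 5, 7}  B4 = {4, 5, 6, 7}
Tree: B1–B2, B2–B3, B3–B4
Each bag holds 4 vertices, so the decomposition has width 3, which upper-bounds the treewidth. On the other hand G contains the 4-clique {1, 4, 5, 7}. A clique must lie in a single bag of any decomposition, so no decomposition can have width below 3. Hence tw(G) = 3 exactly.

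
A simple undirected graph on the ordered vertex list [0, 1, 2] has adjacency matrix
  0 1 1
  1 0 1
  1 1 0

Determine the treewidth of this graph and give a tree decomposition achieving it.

A single bag containing all 3 vertices is trivially a valid decomposition of width 2. For the lower bound, the 3 vertices {0, 1, 2} are pairwise adjacent, and any tree decomposition puts a clique entirely inside one bag — forcing width ≥ 2. Hence tw(G) = 2 exactly.

Treewidth 2.
One optimal decomposition is:
Bags: B1 = {0, 1, 2}
Tree: (single bag)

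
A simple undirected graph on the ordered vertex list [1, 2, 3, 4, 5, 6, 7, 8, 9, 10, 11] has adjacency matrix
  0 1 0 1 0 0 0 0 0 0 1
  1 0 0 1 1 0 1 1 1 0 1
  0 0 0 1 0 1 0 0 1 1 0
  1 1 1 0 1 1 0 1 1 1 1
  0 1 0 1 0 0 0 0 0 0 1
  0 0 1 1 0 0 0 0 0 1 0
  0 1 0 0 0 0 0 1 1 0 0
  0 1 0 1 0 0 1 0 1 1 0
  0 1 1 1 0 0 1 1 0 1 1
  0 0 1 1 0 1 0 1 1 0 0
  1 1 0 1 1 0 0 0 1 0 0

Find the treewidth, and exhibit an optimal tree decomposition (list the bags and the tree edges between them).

Each bag holds 4 vertices, so the decomposition has width 3, which upper-bounds the treewidth. Conversely, {4, 8, 9, 10} is a clique of size 4, and the vertices of any clique must share a bag in every tree decomposition; so some bag has ≥ 4 vertices and tw(G) ≥ 3. Therefore the treewidth is 3.

Treewidth 3.
One such decomposition:
Bags: B1 = {4, 8, 9, 10}  B2 = {2, 4, 8, 9}  B3 = {2, 4, 9, 11}  B4 = {1, 2, 4, 11}  B5 = {3, 4, 9, 10}  B6 = {3, 4, 6, 10}  B7 = {2, 7, 8, 9}  B8 = {2, 4, 5, 11}
Tree: B1–B2, B2–B3, B3–B4, B1–B5, B5–B6, B2–B7, B3–B8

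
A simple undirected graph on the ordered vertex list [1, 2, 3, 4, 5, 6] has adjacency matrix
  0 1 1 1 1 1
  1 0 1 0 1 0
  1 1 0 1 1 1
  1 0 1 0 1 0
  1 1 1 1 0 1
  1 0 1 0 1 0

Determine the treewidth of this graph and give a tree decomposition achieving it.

Every bag has size at most 4, so the width is 4 − 1 = 3 and tw(G) ≤ 3. Conversely, {1, 2, 3, 5} is a clique of size 4, and the vertices of any clique must share a bag in every tree decomposition; so some bag has ≥ 4 vertices and tw(G) ≥ 3. Combining the bounds, tw(G) = 3.

Treewidth 3.
Bags: B1 = {1, 3, 5, 6}  B2 = {1, 2, 3, 5}  B3 = {1, 3, 4, 5}
Tree: B1–B2, B2–B3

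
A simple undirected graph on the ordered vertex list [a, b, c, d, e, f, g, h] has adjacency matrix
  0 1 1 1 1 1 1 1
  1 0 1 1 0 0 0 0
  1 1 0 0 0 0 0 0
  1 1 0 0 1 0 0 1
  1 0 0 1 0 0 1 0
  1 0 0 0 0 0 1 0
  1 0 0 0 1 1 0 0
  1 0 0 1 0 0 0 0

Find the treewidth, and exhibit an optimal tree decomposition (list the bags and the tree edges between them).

Treewidth 2.
One optimal decomposition is:
Bags: B1 = {a, b, d}  B2 = {a, d, e}  B3 = {a, d, h}  B4 = {a, e, g}  B5 = {a, b, c}  B6 = {a, f, g}
Tree: B1–B2, B1–B3, B2–B4, B1–B5, B4–B6

Each bag holds 3 vertices, so the decomposition has width 2, which upper-bounds the treewidth. On the other hand G contains the 3-clique {a, d, e}. A clique must lie in a single bag of any decomposition, so no decomposition can have width below 2. Therefore the treewidth is 2.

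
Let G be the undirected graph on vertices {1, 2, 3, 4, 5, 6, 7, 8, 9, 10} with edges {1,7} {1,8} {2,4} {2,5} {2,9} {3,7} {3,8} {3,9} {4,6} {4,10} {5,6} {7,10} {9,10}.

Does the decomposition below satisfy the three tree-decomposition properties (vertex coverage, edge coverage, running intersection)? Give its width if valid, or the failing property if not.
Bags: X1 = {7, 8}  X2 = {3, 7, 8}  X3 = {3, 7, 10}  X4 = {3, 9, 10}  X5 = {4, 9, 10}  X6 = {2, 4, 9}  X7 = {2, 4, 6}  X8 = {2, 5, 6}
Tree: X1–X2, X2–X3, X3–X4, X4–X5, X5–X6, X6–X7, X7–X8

No — vertex 1 appears in no bag.

A tree decomposition must satisfy three properties: every vertex lies in some bag; for every edge, both endpoints lie together in some bag; and for every vertex, the bags containing it form a connected subtree. Here vertex 1 appears in no bag, so the decomposition is invalid.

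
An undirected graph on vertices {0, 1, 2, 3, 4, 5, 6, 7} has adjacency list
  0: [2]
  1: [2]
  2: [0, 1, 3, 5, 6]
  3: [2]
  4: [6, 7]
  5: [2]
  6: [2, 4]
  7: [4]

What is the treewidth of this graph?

A width-1 tree decomposition is:
Bags: B1 = {2, 6}  B2 = {0, 2}  B3 = {2, 5}  B4 = {2, 3}  B5 = {4, 6}  B6 = {1, 2}  B7 = {4, 7}
Tree: B1–B2, B1–B3, B2–B4, B1–B5, B1–B6, B5–B7
The largest bag has 2 vertices, giving width 1; this decomposition certifies tw(G) ≤ 1. G has an edge, so its treewidth is at least 1. Hence tw(G) = 1 exactly.

1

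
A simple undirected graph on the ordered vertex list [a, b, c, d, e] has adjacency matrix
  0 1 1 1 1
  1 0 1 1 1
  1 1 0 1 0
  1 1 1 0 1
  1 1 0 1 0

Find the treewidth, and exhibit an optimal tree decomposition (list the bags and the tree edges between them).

Treewidth 3.
One such decomposition:
Bags: B1 = {a, b, d, e}  B2 = {a, b, c, d}
Tree: B1–B2

Every bag has size at most 4, so the width is 4 − 1 = 3 and tw(G) ≤ 3. On the other hand G contains the 4-clique {a, b, d, e}. A clique must lie in a single bag of any decomposition, so no decomposition can have width below 3. Therefore the treewidth is 3.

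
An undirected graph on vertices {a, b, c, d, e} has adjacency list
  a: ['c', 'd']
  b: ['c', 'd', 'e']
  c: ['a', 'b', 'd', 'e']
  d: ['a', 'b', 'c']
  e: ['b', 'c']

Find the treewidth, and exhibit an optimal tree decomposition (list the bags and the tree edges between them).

The largest bag has 3 vertices, giving width 2; this decomposition certifies tw(G) ≤ 2. On the other hand G contains the 3-clique {a, c, d}. A clique must lie in a single bag of any decomposition, so no decomposition can have width below 2. Combining the bounds, tw(G) = 2.

Treewidth 2.
One optimal decomposition is:
Bags: B1 = {b, c, d}  B2 = {b, c, e}  B3 = {a, c, d}
Tree: B1–B2, B1–B3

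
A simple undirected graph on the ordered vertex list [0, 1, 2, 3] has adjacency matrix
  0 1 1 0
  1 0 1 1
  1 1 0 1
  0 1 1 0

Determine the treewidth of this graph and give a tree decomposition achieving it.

Every bag has size at most 3, so the width is 3 − 1 = 2 and tw(G) ≤ 2. On the other hand G contains the 3-clique {0, 1, 2}. A clique must lie in a single bag of any decomposition, so no decomposition can have width below 2. Hence tw(G) = 2 exactly.

Treewidth 2.
One such decomposition:
Bags: B1 = {0, 1, 2}  B2 = {1, 2, 3}
Tree: B1–B2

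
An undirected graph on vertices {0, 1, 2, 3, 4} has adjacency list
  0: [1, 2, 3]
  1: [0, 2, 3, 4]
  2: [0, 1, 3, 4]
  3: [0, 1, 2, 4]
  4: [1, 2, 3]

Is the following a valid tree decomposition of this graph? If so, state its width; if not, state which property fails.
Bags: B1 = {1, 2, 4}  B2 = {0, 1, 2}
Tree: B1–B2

A tree decomposition must satisfy three properties: every vertex lies in some bag; for every edge, both endpoints lie together in some bag; and for every vertex, the bags containing it form a connected subtree. Here vertex 3 appears in no bag, so the decomposition is invalid.

No — vertex 3 appears in no bag.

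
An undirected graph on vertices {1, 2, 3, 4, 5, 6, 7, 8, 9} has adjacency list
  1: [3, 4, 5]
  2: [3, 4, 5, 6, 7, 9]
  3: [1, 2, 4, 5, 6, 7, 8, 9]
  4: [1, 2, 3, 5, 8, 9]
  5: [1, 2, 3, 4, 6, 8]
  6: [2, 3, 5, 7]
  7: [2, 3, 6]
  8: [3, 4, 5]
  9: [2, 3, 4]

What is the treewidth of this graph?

3

A width-3 tree decomposition is:
Bags: B1 = {2, 3, 5, 6}  B2 = {2, 3, 4, 5}  B3 = {1, 3, 4, 5}  B4 = {3, 4, 5, 8}  B5 = {2, 3, 4, 9}  B6 = {2, 3, 6, 7}
Tree: B1–B2, B2–B3, B3–B4, B2–B5, B1–B6
Each bag holds 4 vertices, so the decomposition has width 3, which upper-bounds the treewidth. For the lower bound, the 4 vertices {3, 4, 5, 8} are pairwise adjacent, and any tree decomposition puts a clique entirely inside one bag — forcing width ≥ 3. The upper and lower bounds meet at 3, so that is the treewidth.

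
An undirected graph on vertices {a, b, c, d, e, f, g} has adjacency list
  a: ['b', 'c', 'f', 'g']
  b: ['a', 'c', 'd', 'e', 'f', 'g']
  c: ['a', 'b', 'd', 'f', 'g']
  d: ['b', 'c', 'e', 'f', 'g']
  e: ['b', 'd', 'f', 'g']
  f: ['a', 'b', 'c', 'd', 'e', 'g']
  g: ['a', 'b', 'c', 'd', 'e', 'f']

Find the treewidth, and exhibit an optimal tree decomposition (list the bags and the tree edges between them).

Treewidth 4.
One optimal decomposition is:
Bags: B1 = {a, b, c, f, g}  B2 = {b, c, d, f, g}  B3 = {b, d, e, f, g}
Tree: B1–B2, B2–B3

Each bag holds 5 vertices, so the decomposition has width 4, which upper-bounds the treewidth. On the other hand G contains the 5-clique {b, d, e, f, g}. A clique must lie in a single bag of any decomposition, so no decomposition can have width below 4. Combining the bounds, tw(G) = 4.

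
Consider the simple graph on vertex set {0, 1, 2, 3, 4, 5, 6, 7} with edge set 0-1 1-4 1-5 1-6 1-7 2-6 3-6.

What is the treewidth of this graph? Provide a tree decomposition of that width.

The largest bag has 2 vertices, giving width 1; this decomposition certifies tw(G) ≤ 1. Any graph with an edge has treewidth ≥ 1, and G has the edge 4–1. The upper and lower bounds meet at 1, so that is the treewidth.

Treewidth 1.
Bags: B1 = {1, 4}  B2 = {1, 6}  B3 = {2, 6}  B4 = {0, 1}  B5 = {3, 6}  B6 = {1, 5}  B7 = {1, 7}
Tree: B1–B2, B2–B3, B1–B4, B3–B5, B4–B6, B6–B7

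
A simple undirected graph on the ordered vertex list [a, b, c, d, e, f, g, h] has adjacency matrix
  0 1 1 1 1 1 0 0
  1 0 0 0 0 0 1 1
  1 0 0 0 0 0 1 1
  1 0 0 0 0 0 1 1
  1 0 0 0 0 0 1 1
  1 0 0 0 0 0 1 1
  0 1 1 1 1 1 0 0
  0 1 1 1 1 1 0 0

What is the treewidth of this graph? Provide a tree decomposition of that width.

Every bag has size at most 4, so the width is 4 − 1 = 3 and tw(G) ≤ 3. For the lower bound: the 4 vertex sets {d,g}, {b,h}, {a}, {f} are disjoint, each induces a connected subgraph, and every pair is joined by at least one edge of G. Contracting each set to a single vertex therefore yields K_{4} as a minor, and since treewidth is minor-monotone, tw(G) ≥ tw(K_{4}) = 3. Combining the bounds, tw(G) = 3.

Treewidth 3.
Bags: B1 = {a, d, g, h}  B2 = {a, b, g, h}  B3 = {a, f, g, h}  B4 = {a, e, g, h}  B5 = {a, c, g, h}
Tree: B1–B2, B2–B3, B3–B4, B4–B5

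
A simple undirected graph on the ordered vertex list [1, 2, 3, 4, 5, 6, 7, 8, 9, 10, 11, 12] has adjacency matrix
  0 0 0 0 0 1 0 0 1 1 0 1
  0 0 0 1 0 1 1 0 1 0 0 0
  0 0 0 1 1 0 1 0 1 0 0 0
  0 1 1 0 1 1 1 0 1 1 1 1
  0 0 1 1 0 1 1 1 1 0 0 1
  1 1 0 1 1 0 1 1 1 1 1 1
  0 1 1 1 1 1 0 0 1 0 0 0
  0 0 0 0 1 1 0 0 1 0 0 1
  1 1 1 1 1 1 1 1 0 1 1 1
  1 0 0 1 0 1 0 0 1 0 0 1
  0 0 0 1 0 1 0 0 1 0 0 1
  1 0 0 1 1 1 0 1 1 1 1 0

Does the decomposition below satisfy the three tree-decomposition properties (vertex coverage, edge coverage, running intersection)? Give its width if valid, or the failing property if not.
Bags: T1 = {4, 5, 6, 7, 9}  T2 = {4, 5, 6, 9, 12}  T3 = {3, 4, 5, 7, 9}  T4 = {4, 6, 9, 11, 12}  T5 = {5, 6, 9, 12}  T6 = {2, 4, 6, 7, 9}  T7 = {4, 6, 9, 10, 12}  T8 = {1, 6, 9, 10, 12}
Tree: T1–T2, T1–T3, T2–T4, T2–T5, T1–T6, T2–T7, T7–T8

No — vertex 8 appears in no bag.

A tree decomposition must satisfy three properties: every vertex lies in some bag; for every edge, both endpoints lie together in some bag; and for every vertex, the bags containing it form a connected subtree. Here vertex 8 appears in no bag, so the decomposition is invalid.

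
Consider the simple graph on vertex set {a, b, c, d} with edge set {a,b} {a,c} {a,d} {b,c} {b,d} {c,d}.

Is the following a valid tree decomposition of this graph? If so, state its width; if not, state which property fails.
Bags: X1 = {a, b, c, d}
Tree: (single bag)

Checking the three conditions: (i) the bags cover all of {a, b, c, d}; (ii) for each edge, some bag contains both endpoints; (iii) the bags containing any fixed vertex form a subtree. All hold, so the decomposition is valid with width 4 − 1 = 3.

Yes; width 3.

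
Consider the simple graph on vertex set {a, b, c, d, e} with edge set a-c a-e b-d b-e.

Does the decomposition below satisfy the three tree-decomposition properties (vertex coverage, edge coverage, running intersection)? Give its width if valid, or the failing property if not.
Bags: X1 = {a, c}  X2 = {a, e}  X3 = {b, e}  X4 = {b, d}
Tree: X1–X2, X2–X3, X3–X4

Yes; width 1.

Checking the three conditions: (i) the bags cover all of {a, b, c, d, e}; (ii) for each edge, some bag contains both endpoints; (iii) the bags containing any fixed vertex form a subtree. All hold, so the decomposition is valid with width 2 − 1 = 1.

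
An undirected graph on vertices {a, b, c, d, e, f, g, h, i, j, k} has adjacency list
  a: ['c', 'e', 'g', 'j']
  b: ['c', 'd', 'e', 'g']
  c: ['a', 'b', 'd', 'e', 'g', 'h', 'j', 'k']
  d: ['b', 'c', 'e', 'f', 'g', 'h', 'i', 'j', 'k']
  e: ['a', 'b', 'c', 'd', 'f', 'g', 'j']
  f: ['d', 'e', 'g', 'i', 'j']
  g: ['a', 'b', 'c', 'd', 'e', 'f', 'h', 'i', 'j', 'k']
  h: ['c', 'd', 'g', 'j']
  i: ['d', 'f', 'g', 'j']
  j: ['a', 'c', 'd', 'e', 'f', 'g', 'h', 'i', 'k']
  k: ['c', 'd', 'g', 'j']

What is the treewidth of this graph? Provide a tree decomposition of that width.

Treewidth 4.
One such decomposition:
Bags: B1 = {c, d, e, g, j}  B2 = {d, e, f, g, j}  B3 = {b, c, d, e, g}  B4 = {c, d, g, j, k}  B5 = {d, f, g, i, j}  B6 = {c, d, g, h, j}  B7 = {a, c, e, g, j}
Tree: B1–B2, B1–B3, B1–B4, B2–B5, B4–B6, B1–B7

Every bag has size at most 5, so the width is 5 − 1 = 4 and tw(G) ≤ 4. Conversely, {c, d, e, g, j} is a clique of size 5, and the vertices of any clique must share a bag in every tree decomposition; so some bag has ≥ 5 vertices and tw(G) ≥ 4. Hence tw(G) = 4 exactly.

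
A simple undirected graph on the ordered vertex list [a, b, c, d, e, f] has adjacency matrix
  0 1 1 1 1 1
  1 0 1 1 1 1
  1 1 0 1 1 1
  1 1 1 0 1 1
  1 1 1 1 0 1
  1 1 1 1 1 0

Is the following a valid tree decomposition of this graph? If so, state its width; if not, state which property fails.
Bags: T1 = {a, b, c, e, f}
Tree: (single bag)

A tree decomposition must satisfy three properties: every vertex lies in some bag; for every edge, both endpoints lie together in some bag; and for every vertex, the bags containing it form a connected subtree. Here vertex d appears in no bag, so the decomposition is invalid.

No — vertex d appears in no bag.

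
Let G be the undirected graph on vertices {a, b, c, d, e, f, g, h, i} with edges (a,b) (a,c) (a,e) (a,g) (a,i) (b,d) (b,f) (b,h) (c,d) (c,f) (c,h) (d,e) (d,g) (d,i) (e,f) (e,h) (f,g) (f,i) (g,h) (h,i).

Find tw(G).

4

A width-4 tree decomposition is:
Bags: B1 = {a, d, f, g, h}  B2 = {a, d, f, h, i}  B3 = {a, c, d, f, h}  B4 = {a, b, d, f, h}  B5 = {a, d, e, f, h}
Tree: B1–B2, B2–B3, B3–B4, B4–B5
Each bag holds 5 vertices, so the decomposition has width 4, which upper-bounds the treewidth. For the lower bound: the 5 vertex sets {a,g}, {d,i}, {c,f}, {h}, {b} are disjoint, each induces a connected subgraph, and every pair is joined by at least one edge of G. Contracting each set to a single vertex therefore yields K_{5} as a minor, and since treewidth is minor-monotone, tw(G) ≥ tw(K_{5}) = 4. Combining the bounds, tw(G) = 4.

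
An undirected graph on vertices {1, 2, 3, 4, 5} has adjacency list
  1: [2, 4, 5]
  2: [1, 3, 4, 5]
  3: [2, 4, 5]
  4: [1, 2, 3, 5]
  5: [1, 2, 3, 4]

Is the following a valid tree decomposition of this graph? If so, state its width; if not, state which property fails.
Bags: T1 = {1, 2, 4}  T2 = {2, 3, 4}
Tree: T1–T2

No — vertex 5 appears in no bag.

A tree decomposition must satisfy three properties: every vertex lies in some bag; for every edge, both endpoints lie together in some bag; and for every vertex, the bags containing it form a connected subtree. Here vertex 5 appears in no bag, so the decomposition is invalid.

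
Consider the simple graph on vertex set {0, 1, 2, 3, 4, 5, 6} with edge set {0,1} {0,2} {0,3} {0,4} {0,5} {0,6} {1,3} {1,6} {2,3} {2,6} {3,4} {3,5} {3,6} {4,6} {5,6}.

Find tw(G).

A width-3 tree decomposition is:
Bags: B1 = {0, 3, 4, 6}  B2 = {0, 2, 3, 6}  B3 = {0, 1, 3, 6}  B4 = {0, 3, 5, 6}
Tree: B1–B2, B2–B3, B1–B4
Every bag has size at most 4, so the width is 4 − 1 = 3 and tw(G) ≤ 3. For the lower bound, the 4 vertices {0, 1, 3, 6} are pairwise adjacent, and any tree decomposition puts a clique entirely inside one bag — forcing width ≥ 3. Combining the bounds, tw(G) = 3.

3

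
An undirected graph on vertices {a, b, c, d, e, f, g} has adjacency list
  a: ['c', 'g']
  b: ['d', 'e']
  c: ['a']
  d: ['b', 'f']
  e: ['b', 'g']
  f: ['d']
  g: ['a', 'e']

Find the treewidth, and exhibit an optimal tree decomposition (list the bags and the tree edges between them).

Treewidth 1.
One such decomposition:
Bags: B1 = {d, f}  B2 = {b, d}  B3 = {b, e}  B4 = {e, g}  B5 = {a, g}  B6 = {a, c}
Tree: B1–B2, B2–B3, B3–B4, B4–B5, B5–B6

The largest bag has 2 vertices, giving width 1; this decomposition certifies tw(G) ≤ 1. G has an edge, so its treewidth is at least 1. Hence tw(G) = 1 exactly.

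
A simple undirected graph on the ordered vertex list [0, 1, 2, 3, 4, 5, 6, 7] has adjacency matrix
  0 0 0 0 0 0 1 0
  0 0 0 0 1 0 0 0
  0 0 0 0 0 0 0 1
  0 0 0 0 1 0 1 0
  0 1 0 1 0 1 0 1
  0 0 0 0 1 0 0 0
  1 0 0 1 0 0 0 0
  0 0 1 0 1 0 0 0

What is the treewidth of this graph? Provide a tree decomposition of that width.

Treewidth 1.
Bags: B1 = {3, 4}  B2 = {3, 6}  B3 = {0, 6}  B4 = {4, 7}  B5 = {1, 4}  B6 = {2, 7}  B7 = {4, 5}
Tree: B1–B2, B2–B3, B1–B4, B4–B5, B4–B6, B4–B7

Every bag has size at most 2, so the width is 2 − 1 = 1 and tw(G) ≤ 1. Since G has at least one edge (e.g. 3–4), it is not an edgeless graph, so tw(G) ≥ 1. The upper and lower bounds meet at 1, so that is the treewidth.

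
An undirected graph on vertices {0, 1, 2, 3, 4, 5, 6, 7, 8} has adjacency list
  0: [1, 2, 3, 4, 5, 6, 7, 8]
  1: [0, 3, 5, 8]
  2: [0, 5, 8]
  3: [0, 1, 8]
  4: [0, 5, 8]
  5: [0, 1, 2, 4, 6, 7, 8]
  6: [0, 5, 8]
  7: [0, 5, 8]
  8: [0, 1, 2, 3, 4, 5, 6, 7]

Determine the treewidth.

3

A width-3 tree decomposition is:
Bags: B1 = {0, 1, 5, 8}  B2 = {0, 5, 6, 8}  B3 = {0, 5, 7, 8}  B4 = {0, 4, 5, 8}  B5 = {0, 2, 5, 8}  B6 = {0, 1, 3, 8}
Tree: B1–B2, B1–B3, B3–B4, B4–B5, B1–B6
Each bag holds 4 vertices, so the decomposition has width 3, which upper-bounds the treewidth. On the other hand G contains the 4-clique {0, 1, 3, 8}. A clique must lie in a single bag of any decomposition, so no decomposition can have width below 3. Combining the bounds, tw(G) = 3.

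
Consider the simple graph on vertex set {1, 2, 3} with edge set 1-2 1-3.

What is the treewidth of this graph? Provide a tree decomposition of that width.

Treewidth 1.
Bags: B1 = {1, 2}  B2 = {1, 3}
Tree: B1–B2

The largest bag has 2 vertices, giving width 1; this decomposition certifies tw(G) ≤ 1. Since G has at least one edge (e.g. 1–2), it is not an edgeless graph, so tw(G) ≥ 1. Combining the bounds, tw(G) = 1.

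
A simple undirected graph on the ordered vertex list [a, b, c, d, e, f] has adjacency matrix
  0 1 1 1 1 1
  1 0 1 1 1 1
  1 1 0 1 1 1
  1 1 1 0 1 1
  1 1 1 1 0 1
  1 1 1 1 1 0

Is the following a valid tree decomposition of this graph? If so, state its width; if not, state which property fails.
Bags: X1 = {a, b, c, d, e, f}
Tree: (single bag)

Yes; width 5.

Every vertex of G appears in some bag (union = {a, b, c, d, e, f}); every edge is covered by a bag; and for each vertex v the set of bags containing v is connected in the bag tree. The decomposition is therefore valid. The largest bag has 6 vertices, so the width is 5.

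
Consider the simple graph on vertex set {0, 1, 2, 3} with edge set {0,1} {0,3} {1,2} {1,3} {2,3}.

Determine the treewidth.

2

A width-2 tree decomposition is:
Bags: B1 = {1, 2, 3}  B2 = {0, 1, 3}
Tree: B1–B2
The largest bag has 3 vertices, giving width 2; this decomposition certifies tw(G) ≤ 2. On the other hand G contains the 3-clique {0, 1, 3}. A clique must lie in a single bag of any decomposition, so no decomposition can have width below 2. Therefore the treewidth is 2.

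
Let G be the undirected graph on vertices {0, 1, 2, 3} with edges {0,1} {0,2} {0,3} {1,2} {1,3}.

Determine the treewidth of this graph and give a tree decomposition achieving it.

Treewidth 2.
One such decomposition:
Bags: B1 = {0, 1, 3}  B2 = {0, 1, 2}
Tree: B1–B2

Each bag holds 3 vertices, so the decomposition has width 2, which upper-bounds the treewidth. For the lower bound, the 3 vertices {0, 1, 2} are pairwise adjacent, and any tree decomposition puts a clique entirely inside one bag — forcing width ≥ 2. The upper and lower bounds meet at 2, so that is the treewidth.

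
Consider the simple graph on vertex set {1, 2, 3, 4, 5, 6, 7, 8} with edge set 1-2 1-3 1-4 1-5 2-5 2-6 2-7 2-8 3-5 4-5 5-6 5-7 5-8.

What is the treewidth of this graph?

A width-2 tree decomposition is:
Bags: B1 = {2, 5, 6}  B2 = {2, 5, 7}  B3 = {1, 2, 5}  B4 = {2, 5, 8}  B5 = {1, 4, 5}  B6 = {1, 3, 5}
Tree: B1–B2, B2–B3, B1–B4, B3–B5, B5–B6
Every bag has size at most 3, so the width is 3 − 1 = 2 and tw(G) ≤ 2. On the other hand G contains the 3-clique {2, 5, 8}. A clique must lie in a single bag of any decomposition, so no decomposition can have width below 2. Therefore the treewidth is 2.

2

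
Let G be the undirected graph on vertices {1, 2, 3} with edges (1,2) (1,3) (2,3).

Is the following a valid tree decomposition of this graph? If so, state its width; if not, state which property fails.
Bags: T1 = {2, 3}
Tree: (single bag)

A tree decomposition must satisfy three properties: every vertex lies in some bag; for every edge, both endpoints lie together in some bag; and for every vertex, the bags containing it form a connected subtree. Here vertex 1 appears in no bag, so the decomposition is invalid.

No — vertex 1 appears in no bag.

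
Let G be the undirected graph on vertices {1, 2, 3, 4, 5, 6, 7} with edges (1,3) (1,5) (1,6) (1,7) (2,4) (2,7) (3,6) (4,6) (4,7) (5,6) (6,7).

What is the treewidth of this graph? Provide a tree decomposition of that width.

The largest bag has 3 vertices, giving width 2; this decomposition certifies tw(G) ≤ 2. For the lower bound, the 3 vertices {2, 4, 7} are pairwise adjacent, and any tree decomposition puts a clique entirely inside one bag — forcing width ≥ 2. Combining the bounds, tw(G) = 2.

Treewidth 2.
One such decomposition:
Bags: B1 = {1, 5, 6}  B2 = {1, 6, 7}  B3 = {4, 6, 7}  B4 = {2, 4, 7}  B5 = {1, 3, 6}
Tree: B1–B2, B2–B3, B3–B4, B1–B5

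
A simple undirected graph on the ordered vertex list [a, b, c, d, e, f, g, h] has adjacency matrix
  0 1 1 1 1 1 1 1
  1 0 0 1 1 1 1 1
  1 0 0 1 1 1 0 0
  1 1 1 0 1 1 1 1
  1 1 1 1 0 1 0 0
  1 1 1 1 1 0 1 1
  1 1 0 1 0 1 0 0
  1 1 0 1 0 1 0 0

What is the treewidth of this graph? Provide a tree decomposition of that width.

The largest bag has 5 vertices, giving width 4; this decomposition certifies tw(G) ≤ 4. For the lower bound, the 5 vertices {a, c, d, e, f} are pairwise adjacent, and any tree decomposition puts a clique entirely inside one bag — forcing width ≥ 4. Therefore the treewidth is 4.

Treewidth 4.
One such decomposition:
Bags: B1 = {a, b, d, f, h}  B2 = {a, b, d, e, f}  B3 = {a, b, d, f, g}  B4 = {a, c, d, e, f}
Tree: B1–B2, B1–B3, B2–B4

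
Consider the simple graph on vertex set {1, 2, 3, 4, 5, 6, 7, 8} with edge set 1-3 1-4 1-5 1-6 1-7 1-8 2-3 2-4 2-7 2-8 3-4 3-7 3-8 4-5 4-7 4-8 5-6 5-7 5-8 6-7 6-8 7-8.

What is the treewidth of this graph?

A width-4 tree decomposition is:
Bags: B1 = {1, 3, 4, 7, 8}  B2 = {1, 4, 5, 7, 8}  B3 = {2, 3, 4, 7, 8}  B4 = {1, 5, 6, 7, 8}
Tree: B1–B2, B1–B3, B2–B4
Each bag holds 5 vertices, so the decomposition has width 4, which upper-bounds the treewidth. On the other hand G contains the 5-clique {1, 3, 4, 7, 8}. A clique must lie in a single bag of any decomposition, so no decomposition can have width below 4. The upper and lower bounds meet at 4, so that is the treewidth.

4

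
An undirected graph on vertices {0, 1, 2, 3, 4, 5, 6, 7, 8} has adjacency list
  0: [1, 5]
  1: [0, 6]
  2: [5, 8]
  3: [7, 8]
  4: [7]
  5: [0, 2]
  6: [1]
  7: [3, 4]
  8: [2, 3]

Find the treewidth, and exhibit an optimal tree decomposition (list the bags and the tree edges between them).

Treewidth 1.
One optimal decomposition is:
Bags: B1 = {4, 7}  B2 = {3, 7}  B3 = {3, 8}  B4 = {2, 8}  B5 = {2, 5}  B6 = {0, 5}  B7 = {0, 1}  B8 = {1, 6}
Tree: B1–B2, B2–B3, B3–B4, B4–B5, B5–B6, B6–B7, B7–B8

Each bag holds 2 vertices, so the decomposition has width 1, which upper-bounds the treewidth. Since G has at least one edge (e.g. 4–7), it is not an edgeless graph, so tw(G) ≥ 1. Hence tw(G) = 1 exactly.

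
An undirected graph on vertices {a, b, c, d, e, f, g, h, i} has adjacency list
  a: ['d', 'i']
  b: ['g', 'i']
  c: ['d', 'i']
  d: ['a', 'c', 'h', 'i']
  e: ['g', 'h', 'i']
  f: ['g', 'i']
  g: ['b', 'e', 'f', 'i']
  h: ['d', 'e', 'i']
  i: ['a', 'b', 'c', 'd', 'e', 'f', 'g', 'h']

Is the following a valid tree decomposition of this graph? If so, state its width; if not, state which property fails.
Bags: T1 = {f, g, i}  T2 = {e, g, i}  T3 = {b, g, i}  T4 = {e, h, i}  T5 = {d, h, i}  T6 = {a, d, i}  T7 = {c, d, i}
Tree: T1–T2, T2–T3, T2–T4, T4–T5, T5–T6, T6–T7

Yes; width 2.

Checking the three conditions: (i) the bags cover all of {a, b, c, d, e, f, g, h, i}; (ii) for each edge, some bag contains both endpoints; (iii) the bags containing any fixed vertex form a subtree. All hold, so the decomposition is valid with width 3 − 1 = 2.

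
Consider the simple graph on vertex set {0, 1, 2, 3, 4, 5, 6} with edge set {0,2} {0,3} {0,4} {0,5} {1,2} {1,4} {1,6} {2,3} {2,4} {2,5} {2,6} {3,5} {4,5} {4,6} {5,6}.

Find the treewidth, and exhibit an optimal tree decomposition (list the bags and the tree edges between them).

Treewidth 3.
One optimal decomposition is:
Bags: B1 = {1, 2, 4, 6}  B2 = {2, 4, 5, 6}  B3 = {0, 2, 4, 5}  B4 = {0, 2, 3, 5}
Tree: B1–B2, B2–B3, B3–B4

The largest bag has 4 vertices, giving width 3; this decomposition certifies tw(G) ≤ 3. On the other hand G contains the 4-clique {0, 2, 3, 5}. A clique must lie in a single bag of any decomposition, so no decomposition can have width below 3. Therefore the treewidth is 3.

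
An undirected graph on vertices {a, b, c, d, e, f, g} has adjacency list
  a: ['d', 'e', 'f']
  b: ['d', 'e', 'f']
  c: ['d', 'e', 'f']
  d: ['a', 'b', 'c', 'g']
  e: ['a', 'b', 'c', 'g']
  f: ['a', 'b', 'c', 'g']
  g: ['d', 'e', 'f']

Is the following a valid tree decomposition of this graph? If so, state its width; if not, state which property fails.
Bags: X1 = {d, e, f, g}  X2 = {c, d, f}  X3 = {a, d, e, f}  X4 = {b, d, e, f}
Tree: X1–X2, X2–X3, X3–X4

A tree decomposition must satisfy three properties: every vertex lies in some bag; for every edge, both endpoints lie together in some bag; and for every vertex, the bags containing it form a connected subtree. Here edge (e,c) lies in no bag, so the decomposition is invalid.

No — edge (e,c) lies in no bag.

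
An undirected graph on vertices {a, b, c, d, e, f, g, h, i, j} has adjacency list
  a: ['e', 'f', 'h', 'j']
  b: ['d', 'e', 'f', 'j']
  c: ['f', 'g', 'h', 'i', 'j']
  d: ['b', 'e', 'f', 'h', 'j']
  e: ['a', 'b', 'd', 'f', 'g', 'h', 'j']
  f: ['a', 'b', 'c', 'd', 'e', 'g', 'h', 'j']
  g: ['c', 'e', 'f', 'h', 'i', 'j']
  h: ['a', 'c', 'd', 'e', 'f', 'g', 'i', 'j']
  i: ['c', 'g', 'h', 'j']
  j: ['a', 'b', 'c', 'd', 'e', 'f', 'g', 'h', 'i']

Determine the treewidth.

4

A width-4 tree decomposition is:
Bags: B1 = {e, f, g, h, j}  B2 = {a, e, f, h, j}  B3 = {c, f, g, h, j}  B4 = {c, g, h, i, j}  B5 = {d, e, f, h, j}  B6 = {b, d, e, f, j}
Tree: B1–B2, B1–B3, B3–B4, B1–B5, B5–B6
Each bag holds 5 vertices, so the decomposition has width 4, which upper-bounds the treewidth. On the other hand G contains the 5-clique {d, e, f, h, j}. A clique must lie in a single bag of any decomposition, so no decomposition can have width below 4. Therefore the treewidth is 4.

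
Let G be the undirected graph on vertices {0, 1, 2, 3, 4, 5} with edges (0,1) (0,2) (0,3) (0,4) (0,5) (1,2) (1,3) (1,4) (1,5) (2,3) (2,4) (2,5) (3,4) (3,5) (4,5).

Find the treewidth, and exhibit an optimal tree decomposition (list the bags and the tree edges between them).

A single bag containing all 6 vertices is trivially a valid decomposition of width 5. Conversely, {0, 1, 2, 3, 4, 5} is a clique of size 6, and the vertices of any clique must share a bag in every tree decomposition; so some bag has ≥ 6 vertices and tw(G) ≥ 5. Therefore the treewidth is 5.

Treewidth 5.
One optimal decomposition is:
Bags: B1 = {0, 1, 2, 3, 4, 5}
Tree: (single bag)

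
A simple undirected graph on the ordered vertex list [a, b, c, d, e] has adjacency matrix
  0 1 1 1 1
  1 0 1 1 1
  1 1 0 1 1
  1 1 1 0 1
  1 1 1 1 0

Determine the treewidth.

A width-4 tree decomposition is:
Bags: B1 = {a, b, c, d, e}
Tree: (single bag)
A single bag containing all 5 vertices is trivially a valid decomposition of width 4. On the other hand G contains the 5-clique {a, b, c, d, e}. A clique must lie in a single bag of any decomposition, so no decomposition can have width below 4. Hence tw(G) = 4 exactly.

4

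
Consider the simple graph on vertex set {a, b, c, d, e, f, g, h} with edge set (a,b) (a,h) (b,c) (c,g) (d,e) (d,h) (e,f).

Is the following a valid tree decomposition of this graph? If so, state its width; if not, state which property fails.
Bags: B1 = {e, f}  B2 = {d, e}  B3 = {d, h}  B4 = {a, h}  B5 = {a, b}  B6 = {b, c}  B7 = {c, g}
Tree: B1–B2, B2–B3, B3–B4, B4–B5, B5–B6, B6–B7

Checking the three conditions: (i) the bags cover all of {a, b, c, d, e, f, g, h}; (ii) for each edge, some bag contains both endpoints; (iii) the bags containing any fixed vertex form a subtree. All hold, so the decomposition is valid with width 2 − 1 = 1.

Yes; width 1.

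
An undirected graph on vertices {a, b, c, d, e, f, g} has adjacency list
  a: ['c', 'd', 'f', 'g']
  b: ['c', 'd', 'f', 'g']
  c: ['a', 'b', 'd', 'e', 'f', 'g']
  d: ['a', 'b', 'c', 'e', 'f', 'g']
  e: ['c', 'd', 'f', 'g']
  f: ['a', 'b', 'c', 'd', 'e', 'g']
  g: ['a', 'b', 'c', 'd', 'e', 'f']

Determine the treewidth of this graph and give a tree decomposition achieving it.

Treewidth 4.
One optimal decomposition is:
Bags: B1 = {b, c, d, f, g}  B2 = {c, d, e, f, g}  B3 = {a, c, d, f, g}
Tree: B1–B2, B1–B3

Each bag holds 5 vertices, so the decomposition has width 4, which upper-bounds the treewidth. For the lower bound, the 5 vertices {c, d, e, f, g} are pairwise adjacent, and any tree decomposition puts a clique entirely inside one bag — forcing width ≥ 4. Combining the bounds, tw(G) = 4.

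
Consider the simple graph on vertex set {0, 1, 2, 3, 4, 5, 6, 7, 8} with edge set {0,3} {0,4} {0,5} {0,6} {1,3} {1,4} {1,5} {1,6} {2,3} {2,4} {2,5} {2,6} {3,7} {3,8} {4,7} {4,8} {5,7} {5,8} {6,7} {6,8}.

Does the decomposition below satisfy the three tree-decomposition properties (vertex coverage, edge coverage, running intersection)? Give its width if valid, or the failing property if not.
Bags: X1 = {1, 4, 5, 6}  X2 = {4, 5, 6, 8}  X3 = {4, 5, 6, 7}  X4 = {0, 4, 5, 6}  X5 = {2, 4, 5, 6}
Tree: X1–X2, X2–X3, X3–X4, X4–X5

No — vertex 3 appears in no bag.

A tree decomposition must satisfy three properties: every vertex lies in some bag; for every edge, both endpoints lie together in some bag; and for every vertex, the bags containing it form a connected subtree. Here vertex 3 appears in no bag, so the decomposition is invalid.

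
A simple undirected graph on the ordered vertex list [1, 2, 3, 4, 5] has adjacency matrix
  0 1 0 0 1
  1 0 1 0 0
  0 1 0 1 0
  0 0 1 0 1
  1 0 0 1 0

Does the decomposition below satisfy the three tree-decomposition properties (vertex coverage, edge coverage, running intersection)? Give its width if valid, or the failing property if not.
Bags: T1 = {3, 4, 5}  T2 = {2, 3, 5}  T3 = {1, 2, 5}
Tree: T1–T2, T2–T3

Yes; width 2.

Every vertex of G appears in some bag (union = {1, 2, 3, 4, 5}); every edge is covered by a bag; and for each vertex v the set of bags containing v is connected in the bag tree. The decomposition is therefore valid. The largest bag has 3 vertices, so the width is 2.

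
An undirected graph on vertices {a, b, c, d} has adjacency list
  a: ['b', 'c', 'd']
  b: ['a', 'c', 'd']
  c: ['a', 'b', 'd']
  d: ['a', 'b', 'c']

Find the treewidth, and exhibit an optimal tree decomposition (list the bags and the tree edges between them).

Treewidth 3.
One such decomposition:
Bags: B1 = {a, b, c, d}
Tree: (single bag)

With just one bag of size 4, the width is 4 − 1 = 3, so tw(G) ≤ 3. For the lower bound, the 4 vertices {a, b, c, d} are pairwise adjacent, and any tree decomposition puts a clique entirely inside one bag — forcing width ≥ 3. Combining the bounds, tw(G) = 3.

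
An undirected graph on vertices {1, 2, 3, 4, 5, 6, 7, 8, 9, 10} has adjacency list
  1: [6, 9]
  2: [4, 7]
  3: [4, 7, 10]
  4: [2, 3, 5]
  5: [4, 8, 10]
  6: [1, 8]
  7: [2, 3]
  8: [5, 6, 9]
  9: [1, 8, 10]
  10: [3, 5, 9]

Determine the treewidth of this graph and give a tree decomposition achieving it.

Treewidth 2.
One optimal decomposition is:
Bags: B1 = {1, 6, 8}  B2 = {1, 8, 9}  B3 = {5, 8, 9}  B4 = {5, 9, 10}  B5 = {4, 5, 10}  B6 = {3, 4, 10}  B7 = {2, 3, 4}  B8 = {2, 3, 7}
Tree: B1–B2, B2–B3, B3–B4, B4–B5, B5–B6, B6–B7, B7–B8

Each bag holds 3 vertices, so the decomposition has width 2, which upper-bounds the treewidth. For the lower bound, G contains the cycle 6–1–9–8–6, so G is not a forest; only forests have treewidth ≤ 1, hence tw(G) ≥ 2. Hence tw(G) = 2 exactly.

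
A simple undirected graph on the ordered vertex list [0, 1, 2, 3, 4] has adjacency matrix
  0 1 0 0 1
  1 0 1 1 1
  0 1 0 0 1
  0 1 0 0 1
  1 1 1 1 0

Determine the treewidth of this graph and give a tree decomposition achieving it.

The largest bag has 3 vertices, giving width 2; this decomposition certifies tw(G) ≤ 2. Conversely, {0, 1, 4} is a clique of size 3, and the vertices of any clique must share a bag in every tree decomposition; so some bag has ≥ 3 vertices and tw(G) ≥ 2. Combining the bounds, tw(G) = 2.

Treewidth 2.
One such decomposition:
Bags: B1 = {0, 1, 4}  B2 = {1, 2, 4}  B3 = {1, 3, 4}
Tree: B1–B2, B1–B3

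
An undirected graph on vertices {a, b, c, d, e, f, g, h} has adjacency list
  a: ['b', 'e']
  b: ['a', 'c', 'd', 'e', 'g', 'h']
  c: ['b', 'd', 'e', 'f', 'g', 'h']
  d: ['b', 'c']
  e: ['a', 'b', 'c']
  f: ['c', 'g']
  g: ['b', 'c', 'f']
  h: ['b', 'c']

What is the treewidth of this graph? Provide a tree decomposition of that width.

Treewidth 2.
One such decomposition:
Bags: B1 = {b, c, e}  B2 = {b, c, h}  B3 = {a, b, e}  B4 = {b, c, g}  B5 = {c, f, g}  B6 = {b, c, d}
Tree: B1–B2, B1–B3, B1–B4, B4–B5, B2–B6

Each bag holds 3 vertices, so the decomposition has width 2, which upper-bounds the treewidth. On the other hand G contains the 3-clique {c, f, g}. A clique must lie in a single bag of any decomposition, so no decomposition can have width below 2. Hence tw(G) = 2 exactly.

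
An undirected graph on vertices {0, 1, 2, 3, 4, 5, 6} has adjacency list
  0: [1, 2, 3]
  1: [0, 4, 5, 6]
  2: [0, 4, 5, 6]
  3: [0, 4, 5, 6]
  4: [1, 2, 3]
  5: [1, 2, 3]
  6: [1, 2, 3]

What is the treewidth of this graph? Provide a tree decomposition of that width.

Treewidth 3.
One optimal decomposition is:
Bags: B1 = {1, 2, 3, 4}  B2 = {0, 1, 2, 3}  B3 = {1, 2, 3, 5}  B4 = {1, 2, 3, 6}
Tree: B1–B2, B2–B3, B3–B4

Each bag holds 4 vertices, so the decomposition has width 3, which upper-bounds the treewidth. For the lower bound: the 4 vertex sets {1,4}, {0,2}, {3}, {5} are disjoint, each induces a connected subgraph, and every pair is joined by at least one edge of G. Contracting each set to a single vertex therefore yields K_{4} as a minor, and since treewidth is minor-monotone, tw(G) ≥ tw(K_{4}) = 3. Combining the bounds, tw(G) = 3.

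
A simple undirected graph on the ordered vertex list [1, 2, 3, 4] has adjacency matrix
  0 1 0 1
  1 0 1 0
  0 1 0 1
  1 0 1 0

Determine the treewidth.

A width-2 tree decomposition is:
Bags: B1 = {1, 2, 4}  B2 = {2, 3, 4}
Tree: B1–B2
Every bag has size at most 3, so the width is 3 − 1 = 2 and tw(G) ≤ 2. The edges 2–1–4–3–2 form a cycle, so G is not a tree and its treewidth is at least 2. The upper and lower bounds meet at 2, so that is the treewidth.

2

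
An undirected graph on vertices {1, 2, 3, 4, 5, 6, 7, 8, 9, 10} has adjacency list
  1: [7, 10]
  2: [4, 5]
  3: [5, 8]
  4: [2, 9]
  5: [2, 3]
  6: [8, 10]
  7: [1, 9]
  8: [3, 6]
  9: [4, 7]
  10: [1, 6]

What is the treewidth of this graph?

A width-2 tree decomposition is:
Bags: B1 = {4, 7, 9}  B2 = {2, 4, 7}  B3 = {2, 5, 7}  B4 = {3, 5, 7}  B5 = {3, 7, 8}  B6 = {6, 7, 8}  B7 = {6, 7, 10}  B8 = {1, 7, 10}
Tree: B1–B2, B2–B3, B3–B4, B4–B5, B5–B6, B6–B7, B7–B8
The largest bag has 3 vertices, giving width 2; this decomposition certifies tw(G) ≤ 2. The edges 7–9–4–2–5–3–8–6–10–1–7 form a cycle, so G is not a tree and its treewidth is at least 2. Hence tw(G) = 2 exactly.

2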